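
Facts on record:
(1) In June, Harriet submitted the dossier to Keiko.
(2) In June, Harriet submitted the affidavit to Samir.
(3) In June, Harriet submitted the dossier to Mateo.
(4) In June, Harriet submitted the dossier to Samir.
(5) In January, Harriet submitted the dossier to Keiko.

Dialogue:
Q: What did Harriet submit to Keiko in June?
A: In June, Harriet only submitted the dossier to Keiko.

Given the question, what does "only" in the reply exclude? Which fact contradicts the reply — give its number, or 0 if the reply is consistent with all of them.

0

The question "What did ...?" targets the thing, so in the reply the focus falls on "the dossier".
"Only" then excludes alternative things while the background — same agent, recipient, setting (Harriet / Keiko / in June) — is held fixed.
No fact keeps same agent, recipient, setting (Harriet / Keiko / in June) while changing the thing; every other fact differs on something backgrounded. The reply stands.
(Fact (5) would refute a reading with focus on the setting — but that is not what the question asks.)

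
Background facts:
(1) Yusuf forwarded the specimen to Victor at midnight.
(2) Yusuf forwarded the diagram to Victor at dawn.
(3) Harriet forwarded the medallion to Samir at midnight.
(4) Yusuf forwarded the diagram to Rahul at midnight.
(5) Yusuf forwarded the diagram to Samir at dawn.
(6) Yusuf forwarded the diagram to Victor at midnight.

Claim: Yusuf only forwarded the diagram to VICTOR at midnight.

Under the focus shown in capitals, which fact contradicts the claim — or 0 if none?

4

The capitals mark "Victor" as focus. So "only" rules out other recipients, with the rest (same agent, thing, setting (Yusuf / the diagram / at midnight)) as background.
Fact (4) shares the background but differs in recipient (Rahul) — a counterexample.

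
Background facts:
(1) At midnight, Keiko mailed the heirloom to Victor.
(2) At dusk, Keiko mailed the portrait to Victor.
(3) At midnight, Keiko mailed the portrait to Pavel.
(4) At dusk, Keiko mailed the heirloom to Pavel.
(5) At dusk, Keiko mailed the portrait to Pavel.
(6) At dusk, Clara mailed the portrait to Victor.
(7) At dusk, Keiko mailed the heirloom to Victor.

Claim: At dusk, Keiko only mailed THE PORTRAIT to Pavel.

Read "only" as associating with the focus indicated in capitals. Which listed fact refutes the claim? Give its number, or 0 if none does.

Focus (in capitals) is "the portrait" — the thing. "Only" excludes alternative things while holding fixed agent = Keiko, recipient = Pavel, setting = at dusk.
Fact (4) shares the background but differs in thing (the heirloom) — a counterexample.

4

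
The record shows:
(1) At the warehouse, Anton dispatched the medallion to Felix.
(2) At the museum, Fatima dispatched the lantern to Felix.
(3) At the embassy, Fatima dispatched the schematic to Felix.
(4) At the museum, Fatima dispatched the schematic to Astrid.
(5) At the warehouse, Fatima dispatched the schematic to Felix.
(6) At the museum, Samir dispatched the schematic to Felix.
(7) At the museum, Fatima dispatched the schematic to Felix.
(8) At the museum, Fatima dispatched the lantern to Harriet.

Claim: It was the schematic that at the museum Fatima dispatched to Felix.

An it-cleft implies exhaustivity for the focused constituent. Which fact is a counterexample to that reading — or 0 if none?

2

The cleft puts "the schematic" in focus and presupposes the open proposition with agent = Fatima, recipient = Felix, setting = at the museum.
Exhaustivity: the schematic is the only thing satisfying that background.
Fact (2) shares the background but with thing = the lantern; exhaustivity is violated.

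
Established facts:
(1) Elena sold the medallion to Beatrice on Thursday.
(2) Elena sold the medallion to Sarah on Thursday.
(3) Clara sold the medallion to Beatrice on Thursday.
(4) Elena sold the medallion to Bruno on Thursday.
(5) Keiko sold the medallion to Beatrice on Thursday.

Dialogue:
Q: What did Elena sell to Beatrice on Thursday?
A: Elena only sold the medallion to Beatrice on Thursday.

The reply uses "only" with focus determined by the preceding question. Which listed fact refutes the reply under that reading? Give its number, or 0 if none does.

Answering "What did ...?" puts focus on the thing — here, "the medallion".
So "only" ranges over things; the rest (agent = Elena, recipient = Beatrice, setting = on Thursday) is presupposed.
No listed fact shares that background with another thing. Nothing contradicts the reply.
(Fact (2) would refute a reading with focus on the recipient — but that is not what the question asks.)

0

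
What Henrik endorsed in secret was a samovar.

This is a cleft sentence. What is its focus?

a samovar

In a pseudo-cleft "What ... was X", the post-copular constituent X is the focus.
Here the focus is "a samovar". The backgrounded (presupposed) material includes "Henrik" and "in secret".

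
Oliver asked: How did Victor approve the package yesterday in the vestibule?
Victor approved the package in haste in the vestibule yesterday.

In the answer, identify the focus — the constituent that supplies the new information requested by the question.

The wh-word "how" asks about the manner.
In the answer, "Victor", "the package", "yesterday" and "in the vestibule" are given — repeated from the question.
The constituent filling the manner gap is "in haste"; that is the focus and would carry nuclear stress.

in haste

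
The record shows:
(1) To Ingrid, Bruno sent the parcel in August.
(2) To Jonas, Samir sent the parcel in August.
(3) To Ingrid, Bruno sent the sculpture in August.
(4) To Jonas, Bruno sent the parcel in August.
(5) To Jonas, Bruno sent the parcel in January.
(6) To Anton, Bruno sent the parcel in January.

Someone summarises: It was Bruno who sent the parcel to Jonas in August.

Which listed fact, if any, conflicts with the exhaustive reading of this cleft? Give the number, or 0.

2

Focus of the cleft: "Bruno" (the agent). Presupposed background: the parcel as thing and Jonas as recipient and in August as setting.
The exhaustive reading says no other agent fits that background.
But fact (2) also has the parcel as thing and Jonas as recipient and in August as setting, with agent = Samir — so the exhaustive reading fails.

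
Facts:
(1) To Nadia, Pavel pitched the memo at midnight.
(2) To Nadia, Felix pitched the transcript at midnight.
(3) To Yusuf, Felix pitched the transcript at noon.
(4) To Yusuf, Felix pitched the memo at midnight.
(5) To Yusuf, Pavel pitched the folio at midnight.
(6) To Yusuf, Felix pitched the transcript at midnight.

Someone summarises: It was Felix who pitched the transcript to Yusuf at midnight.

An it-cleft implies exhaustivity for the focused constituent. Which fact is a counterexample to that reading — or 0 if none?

The cleft puts "Felix" in focus and presupposes the open proposition with the transcript as thing and Yusuf as recipient and at midnight as setting.
Exhaustivity: Felix is the only agent satisfying that background.
No listed fact matches the background with a different agent. Exhaustivity holds.

0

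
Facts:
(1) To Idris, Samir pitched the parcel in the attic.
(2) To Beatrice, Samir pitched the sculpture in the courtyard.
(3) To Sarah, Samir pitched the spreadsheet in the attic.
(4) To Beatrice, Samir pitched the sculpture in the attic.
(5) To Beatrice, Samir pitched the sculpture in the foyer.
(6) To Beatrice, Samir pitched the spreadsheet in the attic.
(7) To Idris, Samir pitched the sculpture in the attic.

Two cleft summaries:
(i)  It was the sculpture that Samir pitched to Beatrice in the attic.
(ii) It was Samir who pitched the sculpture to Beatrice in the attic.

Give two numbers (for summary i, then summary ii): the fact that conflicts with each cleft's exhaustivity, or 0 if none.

6, 0

Summary (i) focuses "the sculpture" (the thing); background agent = Samir, recipient = Beatrice, setting = in the attic. Fact (6) matches that background with thing = the spreadsheet — refutes (i).
Summary (ii) focuses "Samir" (the agent); background thing = the sculpture, recipient = Beatrice, setting = in the attic. No fact matches that background with a different agent, so 0.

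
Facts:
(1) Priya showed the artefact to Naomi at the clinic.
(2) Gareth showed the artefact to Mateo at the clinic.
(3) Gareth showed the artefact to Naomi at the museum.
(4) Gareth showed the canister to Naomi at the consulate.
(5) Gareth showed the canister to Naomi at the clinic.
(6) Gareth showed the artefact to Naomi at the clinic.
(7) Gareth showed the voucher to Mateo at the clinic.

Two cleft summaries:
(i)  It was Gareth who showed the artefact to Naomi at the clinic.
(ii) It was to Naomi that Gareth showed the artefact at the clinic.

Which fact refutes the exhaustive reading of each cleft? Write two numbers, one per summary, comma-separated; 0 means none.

(i): focus "Gareth". Looking for thing = the artefact, recipient = Naomi, setting = at the clinic with some other agent — fact (1) has Priya there. Refuted.
(ii): focus "Naomi". Looking for agent = Gareth, thing = the artefact, setting = at the clinic with some other recipient — fact (2) has Mateo there. Refuted.

1, 2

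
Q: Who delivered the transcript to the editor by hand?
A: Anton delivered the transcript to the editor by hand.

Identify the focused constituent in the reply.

The wh-word "who" asks about the subject (agent).
In the answer, "the transcript", "to the editor" and "by hand" are given — repeated from the question.
The constituent filling the subject (agent) gap is "Anton"; that is the focus and would carry nuclear stress.

Anton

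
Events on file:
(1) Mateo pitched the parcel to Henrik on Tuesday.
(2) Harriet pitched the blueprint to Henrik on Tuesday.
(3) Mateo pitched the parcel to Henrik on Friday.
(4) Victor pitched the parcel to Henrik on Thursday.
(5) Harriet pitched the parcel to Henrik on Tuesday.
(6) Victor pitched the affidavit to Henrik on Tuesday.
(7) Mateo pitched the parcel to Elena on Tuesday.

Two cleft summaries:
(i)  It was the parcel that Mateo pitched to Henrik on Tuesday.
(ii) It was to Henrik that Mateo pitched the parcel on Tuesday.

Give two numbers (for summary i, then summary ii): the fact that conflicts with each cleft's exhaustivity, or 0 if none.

Summary (i) focuses "the parcel" (the thing); background same agent, recipient, setting (Mateo / Henrik / on Tuesday). No fact matches that background with a different thing, so 0.
Summary (ii) focuses "Henrik" (the recipient); background same agent, thing, setting (Mateo / the parcel / on Tuesday). Fact (7) matches that background with recipient = Elena — refutes (ii).

0, 7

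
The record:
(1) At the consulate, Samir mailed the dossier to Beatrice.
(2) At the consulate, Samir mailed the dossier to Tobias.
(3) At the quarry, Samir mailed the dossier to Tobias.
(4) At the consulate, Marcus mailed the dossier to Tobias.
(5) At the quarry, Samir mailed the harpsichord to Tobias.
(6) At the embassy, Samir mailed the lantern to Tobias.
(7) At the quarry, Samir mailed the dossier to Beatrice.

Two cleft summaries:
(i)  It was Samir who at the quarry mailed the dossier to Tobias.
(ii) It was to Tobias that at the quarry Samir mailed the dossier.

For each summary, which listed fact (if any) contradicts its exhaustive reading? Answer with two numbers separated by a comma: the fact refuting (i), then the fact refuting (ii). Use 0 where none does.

Summary (i) focuses "Samir" (the agent); background the dossier as thing and Tobias as recipient and at the quarry as setting. No fact matches that background with a different agent, so 0.
Summary (ii) focuses "Tobias" (the recipient); background Samir as agent and the dossier as thing and at the quarry as setting. Fact (7) matches that background with recipient = Beatrice — refutes (ii).

0, 7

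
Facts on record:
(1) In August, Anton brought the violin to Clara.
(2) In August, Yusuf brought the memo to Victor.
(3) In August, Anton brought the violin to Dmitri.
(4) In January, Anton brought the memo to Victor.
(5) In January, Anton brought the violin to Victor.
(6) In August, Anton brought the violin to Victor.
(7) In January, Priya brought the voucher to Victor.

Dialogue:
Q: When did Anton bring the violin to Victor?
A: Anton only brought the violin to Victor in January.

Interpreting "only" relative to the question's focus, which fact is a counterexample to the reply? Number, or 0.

The question "When did ...?" targets the setting, so in the reply the focus falls on "in January".
"Only" then excludes alternative settings while the background — same agent, thing, recipient (Anton / the violin / Victor) — is held fixed.
Fact (6) shares the background with a different setting (in August) — counterexample.
(Fact (4) would refute a reading with focus on the thing — but that is not what the question asks.)

6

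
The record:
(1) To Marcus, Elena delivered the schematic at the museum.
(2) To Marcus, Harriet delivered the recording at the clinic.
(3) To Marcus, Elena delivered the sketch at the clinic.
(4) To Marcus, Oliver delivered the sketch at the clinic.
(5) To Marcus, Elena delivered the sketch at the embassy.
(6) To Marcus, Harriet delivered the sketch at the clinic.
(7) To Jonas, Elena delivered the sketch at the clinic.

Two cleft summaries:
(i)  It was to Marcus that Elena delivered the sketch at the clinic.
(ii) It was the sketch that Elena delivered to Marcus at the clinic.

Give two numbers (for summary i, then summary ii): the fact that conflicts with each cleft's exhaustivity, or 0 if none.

7, 0

(i): focus "Marcus". Looking for agent = Elena, thing = the sketch, setting = at the clinic with some other recipient — fact (7) has Jonas there. Refuted.
(ii): focus "the sketch". No fact shares agent = Elena, recipient = Marcus, setting = at the clinic with a different thing. 0.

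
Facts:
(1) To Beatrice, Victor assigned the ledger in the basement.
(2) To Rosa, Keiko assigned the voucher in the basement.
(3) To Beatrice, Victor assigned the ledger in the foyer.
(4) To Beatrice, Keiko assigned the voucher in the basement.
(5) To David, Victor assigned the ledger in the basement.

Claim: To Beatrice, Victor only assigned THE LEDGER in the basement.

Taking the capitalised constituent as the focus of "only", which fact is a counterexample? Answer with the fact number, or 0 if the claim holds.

The capitals mark "the ledger" as focus. So "only" rules out other things, with the rest (same agent, recipient, setting (Victor / Beatrice / in the basement)) as background.
Every other fact changes something in the background, not just the thing. Nothing refutes the claim.

0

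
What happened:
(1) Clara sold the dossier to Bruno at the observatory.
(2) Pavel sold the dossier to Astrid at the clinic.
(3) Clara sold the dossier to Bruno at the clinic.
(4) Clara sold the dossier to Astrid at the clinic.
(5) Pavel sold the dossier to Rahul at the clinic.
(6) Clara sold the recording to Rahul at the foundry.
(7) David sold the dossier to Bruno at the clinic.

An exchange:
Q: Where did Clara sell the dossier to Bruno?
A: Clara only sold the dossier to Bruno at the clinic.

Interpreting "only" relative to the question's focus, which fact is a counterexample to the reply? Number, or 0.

1

The question "Where did ...?" targets the setting, so in the reply the focus falls on "at the clinic".
So "only" ranges over settings; the rest (Clara as agent and the dossier as thing and Bruno as recipient) is presupposed.
Fact (1) keeps Clara as agent and the dossier as thing and Bruno as recipient but has setting = at the observatory; that refutes the reply.
(Fact (4) would refute a reading with focus on the recipient — but that is not what the question asks.)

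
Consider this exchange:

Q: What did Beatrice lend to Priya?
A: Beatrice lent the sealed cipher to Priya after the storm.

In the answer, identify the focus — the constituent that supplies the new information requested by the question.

the sealed cipher

The wh-word "what" asks about the direct object.
In the answer, "Beatrice" and "to Priya" are given — repeated from the question.
"after the storm" is also new, but it specifies the time, which is not what the question asks about — so it is not the focus.
The constituent filling the direct object gap is "the sealed cipher"; that is the focus.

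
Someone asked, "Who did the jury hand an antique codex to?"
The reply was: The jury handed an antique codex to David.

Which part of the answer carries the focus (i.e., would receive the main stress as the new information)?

to David

The wh-word "who" asks about the recipient.
In the answer, "the jury" and "an antique codex" are given — repeated from the question.
The constituent filling the recipient gap is "to David"; that is the focus and would carry nuclear stress.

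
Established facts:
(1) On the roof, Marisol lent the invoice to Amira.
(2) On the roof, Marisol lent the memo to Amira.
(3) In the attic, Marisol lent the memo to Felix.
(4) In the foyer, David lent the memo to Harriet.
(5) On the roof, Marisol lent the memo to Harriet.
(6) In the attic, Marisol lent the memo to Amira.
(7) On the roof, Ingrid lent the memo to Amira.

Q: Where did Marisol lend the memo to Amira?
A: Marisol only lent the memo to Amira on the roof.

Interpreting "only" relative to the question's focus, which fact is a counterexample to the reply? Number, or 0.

Answering "Where did ...?" puts focus on the setting — here, "on the roof".
"Only" then excludes alternative settings while the background — same agent, thing, recipient (Marisol / the memo / Amira) — is held fixed.
Fact (6) shares the background with a different setting (in the attic) — counterexample.
(Fact (1) would refute a reading with focus on the thing — but that is not what the question asks.)

6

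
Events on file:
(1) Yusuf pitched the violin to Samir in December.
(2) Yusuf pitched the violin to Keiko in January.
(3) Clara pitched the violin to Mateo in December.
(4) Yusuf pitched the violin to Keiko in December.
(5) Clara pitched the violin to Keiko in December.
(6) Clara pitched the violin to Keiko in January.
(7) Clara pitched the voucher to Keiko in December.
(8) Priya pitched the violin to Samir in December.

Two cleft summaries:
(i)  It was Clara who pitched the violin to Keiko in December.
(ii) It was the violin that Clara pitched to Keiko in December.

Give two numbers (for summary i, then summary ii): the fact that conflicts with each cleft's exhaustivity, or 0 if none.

Summary (i) focuses "Clara" (the agent); background same thing, recipient, setting (the violin / Keiko / in December). Fact (4) matches that background with agent = Yusuf — refutes (i).
Summary (ii) focuses "the violin" (the thing); background same agent, recipient, setting (Clara / Keiko / in December). Fact (7) matches that background with thing = the voucher — refutes (ii).

4, 7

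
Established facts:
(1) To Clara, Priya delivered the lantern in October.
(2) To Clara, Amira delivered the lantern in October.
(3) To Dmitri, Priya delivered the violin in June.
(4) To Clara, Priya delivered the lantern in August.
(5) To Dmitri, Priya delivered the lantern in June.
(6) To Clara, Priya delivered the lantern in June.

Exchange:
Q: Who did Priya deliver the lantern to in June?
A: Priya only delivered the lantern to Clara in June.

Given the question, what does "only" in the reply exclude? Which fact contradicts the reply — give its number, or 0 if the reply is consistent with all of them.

Answering "Who did ... to ...?" puts focus on the recipient — here, "Clara".
So "only" ranges over recipients; the rest (agent = Priya, thing = the lantern, setting = in June) is presupposed.
Fact (5) shares the background with a different recipient (Dmitri) — counterexample.
(Fact (1) would refute a reading with focus on the setting — but that is not what the question asks.)

5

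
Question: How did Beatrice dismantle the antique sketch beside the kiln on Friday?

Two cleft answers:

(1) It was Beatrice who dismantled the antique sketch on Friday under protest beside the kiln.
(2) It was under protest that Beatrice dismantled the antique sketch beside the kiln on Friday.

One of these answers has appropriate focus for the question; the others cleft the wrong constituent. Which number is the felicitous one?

The question word "how" targets the manner.
Option (1) clefts "Beatrice" — the subject (agent), not what was asked.
Option (2) clefts "under protest" — that matches what the question asks about.
So the congruent reply is (2).

2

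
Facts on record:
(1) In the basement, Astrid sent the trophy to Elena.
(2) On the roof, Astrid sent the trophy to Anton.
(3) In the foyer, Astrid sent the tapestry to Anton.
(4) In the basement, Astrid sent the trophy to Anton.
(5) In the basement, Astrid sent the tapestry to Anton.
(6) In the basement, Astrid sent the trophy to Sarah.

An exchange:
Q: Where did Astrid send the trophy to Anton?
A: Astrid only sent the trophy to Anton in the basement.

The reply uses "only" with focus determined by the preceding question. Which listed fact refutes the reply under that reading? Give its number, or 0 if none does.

2

The question "Where did ...?" targets the setting, so in the reply the focus falls on "in the basement".
"Only" then excludes alternative settings while the background — Astrid as agent and the trophy as thing and Anton as recipient — is held fixed.
Fact (2) shares the background with a different setting (on the roof) — counterexample.
(Fact (5) would refute a reading with focus on the thing — but that is not what the question asks.)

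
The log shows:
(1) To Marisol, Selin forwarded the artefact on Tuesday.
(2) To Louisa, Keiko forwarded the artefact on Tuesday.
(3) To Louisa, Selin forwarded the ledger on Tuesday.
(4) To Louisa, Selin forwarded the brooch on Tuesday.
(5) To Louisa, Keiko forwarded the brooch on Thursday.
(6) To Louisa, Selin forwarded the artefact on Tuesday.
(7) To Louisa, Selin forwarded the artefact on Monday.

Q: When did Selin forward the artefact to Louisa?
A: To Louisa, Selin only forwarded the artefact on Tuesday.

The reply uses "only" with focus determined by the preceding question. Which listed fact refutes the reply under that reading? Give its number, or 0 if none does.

Answering "When did ...?" puts focus on the setting — here, "on Tuesday".
So "only" ranges over settings; the rest (agent = Selin, thing = the artefact, recipient = Louisa) is presupposed.
Fact (7) keeps agent = Selin, thing = the artefact, recipient = Louisa but has setting = on Monday; that refutes the reply.
(Fact (3) would refute a reading with focus on the thing — but that is not what the question asks.)

7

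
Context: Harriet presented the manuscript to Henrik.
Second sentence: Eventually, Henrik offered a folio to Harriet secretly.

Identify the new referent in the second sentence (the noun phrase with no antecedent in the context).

a folio

"Henrik" and "Harriet" in the second sentence are given — already mentioned in the context.
"a folio" has no antecedent in the context; it is discourse-new (the indefinite article also signals a new referent).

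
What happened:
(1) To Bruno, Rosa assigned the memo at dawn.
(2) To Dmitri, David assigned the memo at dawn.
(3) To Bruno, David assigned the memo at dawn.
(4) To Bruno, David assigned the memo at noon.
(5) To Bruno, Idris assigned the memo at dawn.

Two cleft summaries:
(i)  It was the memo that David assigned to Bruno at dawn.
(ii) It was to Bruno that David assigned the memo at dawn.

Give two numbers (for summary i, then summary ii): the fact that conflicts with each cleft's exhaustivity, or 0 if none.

0, 2

(i): focus "the memo". No fact shares agent = David, recipient = Bruno, setting = at dawn with a different thing. 0.
(ii): focus "Bruno". Looking for agent = David, thing = the memo, setting = at dawn with some other recipient — fact (2) has Dmitri there. Refuted.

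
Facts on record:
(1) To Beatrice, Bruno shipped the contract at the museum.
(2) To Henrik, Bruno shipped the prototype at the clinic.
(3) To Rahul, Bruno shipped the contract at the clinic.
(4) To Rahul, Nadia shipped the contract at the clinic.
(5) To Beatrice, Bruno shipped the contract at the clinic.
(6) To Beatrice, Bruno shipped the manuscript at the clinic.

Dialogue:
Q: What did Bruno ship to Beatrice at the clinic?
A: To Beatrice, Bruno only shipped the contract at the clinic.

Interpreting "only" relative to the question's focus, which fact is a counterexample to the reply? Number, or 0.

The question "What did ...?" targets the thing, so in the reply the focus falls on "the contract".
"Only" then excludes alternative things while the background — agent = Bruno, recipient = Beatrice, setting = at the clinic — is held fixed.
Fact (6) keeps agent = Bruno, recipient = Beatrice, setting = at the clinic but has thing = the manuscript; that refutes the reply.
(Fact (1) would refute a reading with focus on the setting — but that is not what the question asks.)

6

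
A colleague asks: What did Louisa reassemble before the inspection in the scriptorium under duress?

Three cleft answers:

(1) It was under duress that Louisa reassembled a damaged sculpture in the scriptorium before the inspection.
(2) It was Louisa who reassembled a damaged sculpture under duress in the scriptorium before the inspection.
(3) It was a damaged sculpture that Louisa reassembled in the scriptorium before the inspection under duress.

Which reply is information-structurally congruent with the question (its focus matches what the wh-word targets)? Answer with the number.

3

The question word "what" targets the direct object.
Option (1) clefts "under duress" — the manner, not what was asked.
Option (2) clefts "Louisa" — the subject (agent), not what was asked.
Option (3) clefts "a damaged sculpture" — that matches what the question asks about.
So the congruent reply is (3).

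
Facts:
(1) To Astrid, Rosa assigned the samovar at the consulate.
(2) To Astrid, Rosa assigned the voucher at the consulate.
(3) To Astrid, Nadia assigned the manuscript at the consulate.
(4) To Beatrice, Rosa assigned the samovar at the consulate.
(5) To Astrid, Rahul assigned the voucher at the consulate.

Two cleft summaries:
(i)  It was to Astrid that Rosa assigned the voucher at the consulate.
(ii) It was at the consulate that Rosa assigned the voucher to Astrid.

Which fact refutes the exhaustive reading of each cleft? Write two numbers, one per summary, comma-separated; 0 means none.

(i): focus "Astrid". No fact shares agent = Rosa, thing = the voucher, setting = at the consulate with a different recipient. 0.
(ii): focus "at the consulate". No fact shares agent = Rosa, thing = the voucher, recipient = Astrid with a different setting. 0.

0, 0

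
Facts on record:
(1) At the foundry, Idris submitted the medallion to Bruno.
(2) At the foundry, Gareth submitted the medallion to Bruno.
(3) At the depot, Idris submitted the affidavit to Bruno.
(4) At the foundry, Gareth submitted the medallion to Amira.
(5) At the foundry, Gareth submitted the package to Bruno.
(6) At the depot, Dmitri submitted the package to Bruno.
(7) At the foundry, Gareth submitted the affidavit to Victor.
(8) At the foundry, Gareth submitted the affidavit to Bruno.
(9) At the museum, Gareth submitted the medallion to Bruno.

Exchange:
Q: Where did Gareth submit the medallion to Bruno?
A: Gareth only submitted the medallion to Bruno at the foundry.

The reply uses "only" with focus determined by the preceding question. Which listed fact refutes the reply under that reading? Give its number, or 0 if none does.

Answering "Where did ...?" puts focus on the setting — here, "at the foundry".
"Only" then excludes alternative settings while the background — agent = Gareth, thing = the medallion, recipient = Bruno — is held fixed.
Fact (9) keeps agent = Gareth, thing = the medallion, recipient = Bruno but has setting = at the museum; that refutes the reply.
(Fact (4) would refute a reading with focus on the recipient — but that is not what the question asks.)

9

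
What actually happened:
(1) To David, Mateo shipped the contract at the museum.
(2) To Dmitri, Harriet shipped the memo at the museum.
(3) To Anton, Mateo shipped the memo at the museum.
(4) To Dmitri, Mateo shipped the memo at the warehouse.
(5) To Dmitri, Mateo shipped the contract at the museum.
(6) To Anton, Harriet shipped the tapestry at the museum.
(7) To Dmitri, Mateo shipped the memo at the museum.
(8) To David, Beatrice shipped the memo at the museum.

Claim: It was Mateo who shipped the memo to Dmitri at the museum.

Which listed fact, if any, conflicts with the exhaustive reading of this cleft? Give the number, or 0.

Focus of the cleft: "Mateo" (the agent). Presupposed background: the memo as thing and Dmitri as recipient and at the museum as setting.
Exhaustivity: Mateo is the only agent satisfying that background.
But fact (2) also has the memo as thing and Dmitri as recipient and at the museum as setting, with agent = Harriet — so the exhaustive reading fails.

2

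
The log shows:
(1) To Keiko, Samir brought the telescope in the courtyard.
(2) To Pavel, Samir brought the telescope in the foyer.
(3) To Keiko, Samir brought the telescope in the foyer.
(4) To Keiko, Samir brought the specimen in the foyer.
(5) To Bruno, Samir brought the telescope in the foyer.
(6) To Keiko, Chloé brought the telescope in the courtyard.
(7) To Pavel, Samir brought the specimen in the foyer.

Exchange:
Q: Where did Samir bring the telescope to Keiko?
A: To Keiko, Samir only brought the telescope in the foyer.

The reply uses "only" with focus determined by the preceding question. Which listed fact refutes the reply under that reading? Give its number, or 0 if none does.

1

Answering "Where did ...?" puts focus on the setting — here, "in the foyer".
So "only" ranges over settings; the rest (agent = Samir, thing = the telescope, recipient = Keiko) is presupposed.
Fact (1) keeps agent = Samir, thing = the telescope, recipient = Keiko but has setting = in the courtyard; that refutes the reply.
(Fact (2) would refute a reading with focus on the recipient — but that is not what the question asks.)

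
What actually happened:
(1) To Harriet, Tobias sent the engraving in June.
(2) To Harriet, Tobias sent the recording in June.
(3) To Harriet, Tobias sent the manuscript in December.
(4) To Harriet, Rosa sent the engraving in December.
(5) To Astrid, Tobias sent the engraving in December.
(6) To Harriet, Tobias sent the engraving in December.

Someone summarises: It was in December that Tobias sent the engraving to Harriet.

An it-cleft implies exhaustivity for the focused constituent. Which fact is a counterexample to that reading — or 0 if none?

The cleft puts "in December" in focus and presupposes the open proposition with Tobias as agent and the engraving as thing and Harriet as recipient.
The exhaustive reading says no other setting fits that background.
But fact (1) also has Tobias as agent and the engraving as thing and Harriet as recipient, with setting = in June — so the exhaustive reading fails.

1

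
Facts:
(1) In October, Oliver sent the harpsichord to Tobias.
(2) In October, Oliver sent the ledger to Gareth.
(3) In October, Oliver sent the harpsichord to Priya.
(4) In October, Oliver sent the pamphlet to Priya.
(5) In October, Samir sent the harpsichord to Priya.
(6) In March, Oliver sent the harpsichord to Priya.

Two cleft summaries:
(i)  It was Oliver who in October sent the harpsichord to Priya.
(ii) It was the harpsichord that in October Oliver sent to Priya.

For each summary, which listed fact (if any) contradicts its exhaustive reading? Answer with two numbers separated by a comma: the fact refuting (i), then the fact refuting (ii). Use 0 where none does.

5, 4

(i): focus "Oliver". Looking for the harpsichord as thing and Priya as recipient and in October as setting with some other agent — fact (5) has Samir there. Refuted.
(ii): focus "the harpsichord". Looking for Oliver as agent and Priya as recipient and in October as setting with some other thing — fact (4) has the pamphlet there. Refuted.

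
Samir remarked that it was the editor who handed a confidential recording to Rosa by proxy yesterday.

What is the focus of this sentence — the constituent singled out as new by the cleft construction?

the editor

In an it-cleft "It was X that/who ...", the clefted constituent X is the focus; the that/who-clause expresses the presupposed open proposition.
Here the focus is "the editor". The backgrounded (presupposed) material includes "a confidential recording", "to Rosa", "yesterday" and "by proxy".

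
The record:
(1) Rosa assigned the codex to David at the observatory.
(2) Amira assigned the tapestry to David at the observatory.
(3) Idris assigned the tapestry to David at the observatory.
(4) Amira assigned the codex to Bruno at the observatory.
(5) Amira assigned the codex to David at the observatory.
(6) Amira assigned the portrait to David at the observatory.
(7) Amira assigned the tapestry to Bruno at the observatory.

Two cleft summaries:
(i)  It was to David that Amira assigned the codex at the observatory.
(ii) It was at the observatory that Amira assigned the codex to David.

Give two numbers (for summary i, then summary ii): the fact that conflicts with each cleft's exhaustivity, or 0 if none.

(i): focus "David". Looking for same agent, thing, setting (Amira / the codex / at the observatory) with some other recipient — fact (4) has Bruno there. Refuted.
(ii): focus "at the observatory". No fact shares same agent, thing, recipient (Amira / the codex / David) with a different setting. 0.

4, 0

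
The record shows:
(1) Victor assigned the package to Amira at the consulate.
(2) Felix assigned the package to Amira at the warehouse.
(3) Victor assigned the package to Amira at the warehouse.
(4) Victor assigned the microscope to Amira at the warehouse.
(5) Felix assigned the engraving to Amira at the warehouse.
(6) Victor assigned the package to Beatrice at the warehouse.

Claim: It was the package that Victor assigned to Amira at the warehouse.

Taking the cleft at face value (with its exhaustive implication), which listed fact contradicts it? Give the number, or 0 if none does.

4

The cleft puts "the package" in focus and presupposes the open proposition with Victor as agent and Amira as recipient and at the warehouse as setting.
Exhaustivity: the package is the only thing satisfying that background.
Fact (4) shares the background but with thing = the microscope; exhaustivity is violated.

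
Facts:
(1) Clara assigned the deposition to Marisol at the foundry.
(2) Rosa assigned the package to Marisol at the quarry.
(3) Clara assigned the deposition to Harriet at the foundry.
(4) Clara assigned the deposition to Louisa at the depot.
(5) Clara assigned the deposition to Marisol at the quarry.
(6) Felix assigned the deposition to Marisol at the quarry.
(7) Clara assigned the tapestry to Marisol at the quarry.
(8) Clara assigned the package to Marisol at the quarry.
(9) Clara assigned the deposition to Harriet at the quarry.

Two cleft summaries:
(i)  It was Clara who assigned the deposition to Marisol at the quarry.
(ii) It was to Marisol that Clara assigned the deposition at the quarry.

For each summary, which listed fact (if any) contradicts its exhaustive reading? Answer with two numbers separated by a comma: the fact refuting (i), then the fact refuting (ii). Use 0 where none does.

6, 9

(i): focus "Clara". Looking for same thing, recipient, setting (the deposition / Marisol / at the quarry) with some other agent — fact (6) has Felix there. Refuted.
(ii): focus "Marisol". Looking for same agent, thing, setting (Clara / the deposition / at the quarry) with some other recipient — fact (9) has Harriet there. Refuted.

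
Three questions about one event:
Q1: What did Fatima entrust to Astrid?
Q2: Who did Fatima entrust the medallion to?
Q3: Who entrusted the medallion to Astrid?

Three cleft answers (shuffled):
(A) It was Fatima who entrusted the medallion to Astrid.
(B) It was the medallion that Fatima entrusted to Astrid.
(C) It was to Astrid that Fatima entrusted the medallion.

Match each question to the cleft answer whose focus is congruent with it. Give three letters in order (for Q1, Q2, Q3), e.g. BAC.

Q1 asks about the direct object; cleft (B) focuses "the medallion", which is the direct object — so Q1 → B.
Q2 asks about the recipient; cleft (C) focuses "to Astrid", which is the recipient — so Q2 → C.
Q3 asks about the subject (agent); cleft (A) focuses "Fatima", which is the subject (agent) — so Q3 → A.
Mapping: Q1→B, Q2→C, Q3→A.

BCA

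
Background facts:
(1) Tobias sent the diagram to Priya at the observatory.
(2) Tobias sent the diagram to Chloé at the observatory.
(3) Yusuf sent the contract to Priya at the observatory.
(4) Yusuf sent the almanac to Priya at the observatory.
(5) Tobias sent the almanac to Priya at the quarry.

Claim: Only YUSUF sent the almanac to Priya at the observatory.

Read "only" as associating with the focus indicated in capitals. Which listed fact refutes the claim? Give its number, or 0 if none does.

0

The capitals mark "Yusuf" as focus. So "only" rules out other agents, with the rest (same thing, recipient, setting (the almanac / Priya / at the observatory)) as background.
Every other fact changes something in the background, not just the agent. Nothing refutes the claim.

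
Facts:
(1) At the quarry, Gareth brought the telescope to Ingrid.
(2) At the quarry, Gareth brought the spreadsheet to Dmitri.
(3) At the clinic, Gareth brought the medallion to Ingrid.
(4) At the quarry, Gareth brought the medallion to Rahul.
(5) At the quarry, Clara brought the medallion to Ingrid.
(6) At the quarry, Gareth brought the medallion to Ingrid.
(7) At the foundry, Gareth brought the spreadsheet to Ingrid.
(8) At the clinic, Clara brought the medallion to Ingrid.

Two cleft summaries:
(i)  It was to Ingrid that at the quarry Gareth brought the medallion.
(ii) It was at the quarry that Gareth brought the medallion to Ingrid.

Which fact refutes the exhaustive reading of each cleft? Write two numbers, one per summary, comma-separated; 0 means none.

(i): focus "Ingrid". Looking for agent = Gareth, thing = the medallion, setting = at the quarry with some other recipient — fact (4) has Rahul there. Refuted.
(ii): focus "at the quarry". Looking for agent = Gareth, thing = the medallion, recipient = Ingrid with some other setting — fact (3) has at the clinic there. Refuted.

4, 3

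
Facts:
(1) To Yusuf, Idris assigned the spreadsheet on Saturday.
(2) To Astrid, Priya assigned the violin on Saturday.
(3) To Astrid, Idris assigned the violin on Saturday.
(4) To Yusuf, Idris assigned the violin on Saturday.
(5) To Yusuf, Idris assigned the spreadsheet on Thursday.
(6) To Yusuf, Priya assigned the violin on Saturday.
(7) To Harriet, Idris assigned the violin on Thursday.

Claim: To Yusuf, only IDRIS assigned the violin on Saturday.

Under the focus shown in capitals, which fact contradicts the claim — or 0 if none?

6

The capitals mark "Idris" as focus. So "only" rules out other agents, with the rest (thing = the violin, recipient = Yusuf, setting = on Saturday) as background.
Fact (6) shares the background but differs in agent (Priya) — a counterexample.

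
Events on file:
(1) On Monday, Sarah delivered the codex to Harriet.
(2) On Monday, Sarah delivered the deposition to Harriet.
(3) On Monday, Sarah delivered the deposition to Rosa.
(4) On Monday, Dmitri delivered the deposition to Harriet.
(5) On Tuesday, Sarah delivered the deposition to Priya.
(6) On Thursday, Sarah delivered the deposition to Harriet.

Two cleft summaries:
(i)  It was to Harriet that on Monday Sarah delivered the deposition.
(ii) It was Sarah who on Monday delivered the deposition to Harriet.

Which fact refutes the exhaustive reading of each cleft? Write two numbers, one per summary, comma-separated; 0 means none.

3, 4

(i): focus "Harriet". Looking for Sarah as agent and the deposition as thing and on Monday as setting with some other recipient — fact (3) has Rosa there. Refuted.
(ii): focus "Sarah". Looking for the deposition as thing and Harriet as recipient and on Monday as setting with some other agent — fact (4) has Dmitri there. Refuted.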